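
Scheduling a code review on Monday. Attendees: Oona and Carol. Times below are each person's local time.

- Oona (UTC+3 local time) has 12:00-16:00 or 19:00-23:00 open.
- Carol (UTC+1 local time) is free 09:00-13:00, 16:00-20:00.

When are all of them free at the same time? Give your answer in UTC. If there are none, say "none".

Oona in UTC: 09:00-13:00, 16:00-20:00 (subtract 3h to convert from UTC+3).
Carol in UTC: 08:00-12:00, 15:00-19:00 (subtract 1h to convert from UTC+1).
Oona ∩ Carol: 09:00-12:00, 16:00-19:00.

09:00-12:00, 16:00-19:00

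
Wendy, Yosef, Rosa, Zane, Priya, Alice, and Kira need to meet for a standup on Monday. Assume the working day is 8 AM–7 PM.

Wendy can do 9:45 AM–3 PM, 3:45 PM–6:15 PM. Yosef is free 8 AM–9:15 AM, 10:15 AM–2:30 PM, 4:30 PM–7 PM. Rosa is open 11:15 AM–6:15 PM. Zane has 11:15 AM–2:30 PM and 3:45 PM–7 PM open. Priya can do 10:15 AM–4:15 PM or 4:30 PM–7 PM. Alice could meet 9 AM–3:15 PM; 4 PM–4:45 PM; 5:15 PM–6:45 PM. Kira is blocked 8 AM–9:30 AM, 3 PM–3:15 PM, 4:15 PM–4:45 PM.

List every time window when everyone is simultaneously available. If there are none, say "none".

Wendy free: 09:45-15:00, 15:45-18:15.
Yosef free: 08:00-09:15, 10:15-14:30, 16:30-19:00.
Rosa free: 11:15-18:15.
Zane free: 11:15-14:30, 15:45-19:00.
Priya free: 10:15-16:15, 16:30-19:00.
Alice free: 09:00-15:15, 16:00-16:45, 17:15-18:45.
Kira free: 09:30-15:00, 15:15-16:15, 16:45-19:00 (invert busy blocks within the working day).
Wendy ∩ Yosef: 10:15-14:30, 16:30-18:15.
Wendy ∩ Yosef ∩ Rosa: 11:15-14:30, 16:30-18:15.
Wendy ∩ Yosef ∩ Rosa ∩ Zane: 11:15-14:30, 16:30-18:15.
Wendy ∩ Yosef ∩ Rosa ∩ Zane ∩ Priya: 11:15-14:30, 16:30-18:15.
Wendy ∩ Yosef ∩ Rosa ∩ Zane ∩ Priya ∩ Alice: 11:15-14:30, 16:30-16:45, 17:15-18:15.
Wendy ∩ Yosef ∩ Rosa ∩ Zane ∩ Priya ∩ Alice ∩ Kira: 11:15-14:30, 17:15-18:15.
Those are the intersection windows.

11:15-14:30, 17:15-18:15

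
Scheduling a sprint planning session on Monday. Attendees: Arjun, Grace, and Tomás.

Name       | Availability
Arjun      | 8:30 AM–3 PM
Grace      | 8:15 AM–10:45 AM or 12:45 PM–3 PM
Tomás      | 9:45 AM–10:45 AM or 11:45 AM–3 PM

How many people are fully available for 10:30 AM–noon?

Arjun can make the full 10:30-12:00 slot — that's 1.

1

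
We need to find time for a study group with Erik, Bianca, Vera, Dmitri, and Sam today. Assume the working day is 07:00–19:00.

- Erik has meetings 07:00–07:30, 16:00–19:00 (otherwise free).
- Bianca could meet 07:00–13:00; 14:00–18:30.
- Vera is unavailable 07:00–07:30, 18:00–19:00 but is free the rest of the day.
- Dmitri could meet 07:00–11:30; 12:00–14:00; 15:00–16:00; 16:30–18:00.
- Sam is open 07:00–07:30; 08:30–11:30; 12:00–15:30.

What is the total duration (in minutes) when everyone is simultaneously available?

270

Erik free: 07:30-16:00 (invert busy blocks within the working day).
Bianca free: 07:00-13:00, 14:00-18:30.
Vera free: 07:30-18:00 (invert busy blocks within the working day).
Dmitri free: 07:00-11:30, 12:00-14:00, 15:00-16:00, 16:30-18:00.
Sam free: 07:00-07:30, 08:30-11:30, 12:00-15:30.
Erik ∩ Bianca: 07:30-13:00, 14:00-16:00.
Erik ∩ Bianca ∩ Vera: 07:30-13:00, 14:00-16:00.
Erik ∩ Bianca ∩ Vera ∩ Dmitri: 07:30-11:30, 12:00-13:00, 15:00-16:00.
Erik ∩ Bianca ∩ Vera ∩ Dmitri ∩ Sam: 08:30-11:30, 12:00-13:00, 15:00-15:30.
So the common availability across everyone is 08:30-11:30, 12:00-13:00, 15:00-15:30.
Summing the common windows: 180 + 60 + 30 = 270 minutes.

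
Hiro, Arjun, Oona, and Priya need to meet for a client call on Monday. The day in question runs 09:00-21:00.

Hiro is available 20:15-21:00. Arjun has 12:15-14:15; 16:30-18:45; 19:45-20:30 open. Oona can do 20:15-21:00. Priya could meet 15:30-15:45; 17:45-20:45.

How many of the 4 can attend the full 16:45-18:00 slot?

1

Arjun can make the full 16:45-18:00 slot — that's 1.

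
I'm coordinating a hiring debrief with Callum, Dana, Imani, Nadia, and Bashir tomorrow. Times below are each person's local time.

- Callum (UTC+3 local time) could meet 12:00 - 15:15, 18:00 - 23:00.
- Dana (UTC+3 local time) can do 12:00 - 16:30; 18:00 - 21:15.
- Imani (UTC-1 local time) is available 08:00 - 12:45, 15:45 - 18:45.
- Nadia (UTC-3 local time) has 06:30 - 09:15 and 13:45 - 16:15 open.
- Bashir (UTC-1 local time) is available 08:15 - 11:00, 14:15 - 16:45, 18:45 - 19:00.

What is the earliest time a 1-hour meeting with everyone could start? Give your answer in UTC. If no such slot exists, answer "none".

09:30

Callum in UTC: 09:00-12:15, 15:00-20:00 (subtract 3h to convert from UTC+3).
Dana in UTC: 09:00-13:30, 15:00-18:15 (subtract 3h to convert from UTC+3).
Imani in UTC: 09:00-13:45, 16:45-19:45 (add 1h to convert from UTC-1).
Nadia in UTC: 09:30-12:15, 16:45-19:15 (add 3h to convert from UTC-3).
Bashir in UTC: 09:15-12:00, 15:15-17:45, 19:45-20:00 (add 1h to convert from UTC-1).
Callum ∩ Dana: 09:00-12:15, 15:00-18:15.
Callum ∩ Dana ∩ Imani: 09:00-12:15, 16:45-18:15.
Callum ∩ Dana ∩ Imani ∩ Nadia: 09:30-12:15, 16:45-18:15.
Callum ∩ Dana ∩ Imani ∩ Nadia ∩ Bashir: 09:30-12:00, 16:45-17:45.
The first common window of at least 60 minutes is 09:30-12:00, so the earliest start is 09:30.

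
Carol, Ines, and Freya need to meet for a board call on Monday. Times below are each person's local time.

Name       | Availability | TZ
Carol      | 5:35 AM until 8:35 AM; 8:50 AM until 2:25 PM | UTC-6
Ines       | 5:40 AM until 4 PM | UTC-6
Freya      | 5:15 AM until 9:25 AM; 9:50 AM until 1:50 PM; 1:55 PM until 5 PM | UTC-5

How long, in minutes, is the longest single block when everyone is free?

240

Carol in UTC: 11:35-14:35, 14:50-20:25 (add 6h to convert from UTC-6).
Ines in UTC: 11:40-22:00 (add 6h to convert from UTC-6).
Freya in UTC: 10:15-14:25, 14:50-18:50, 18:55-22:00 (add 5h to convert from UTC-5).
Carol ∩ Ines: 11:40-14:35, 14:50-20:25.
Carol ∩ Ines ∩ Freya: 11:40-14:25, 14:50-18:50, 18:55-20:25.
The longest is 14:50-18:50 at 240 minutes.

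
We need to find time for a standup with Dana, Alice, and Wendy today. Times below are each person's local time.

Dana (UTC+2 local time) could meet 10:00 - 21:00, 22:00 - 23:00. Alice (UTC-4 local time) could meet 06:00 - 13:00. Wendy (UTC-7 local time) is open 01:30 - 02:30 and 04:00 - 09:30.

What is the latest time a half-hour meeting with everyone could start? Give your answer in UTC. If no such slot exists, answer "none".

Dana in UTC: 08:00-19:00, 20:00-21:00 (subtract 2h to convert from UTC+2).
Alice in UTC: 10:00-17:00 (add 4h to convert from UTC-4).
Wendy in UTC: 08:30-09:30, 11:00-16:30 (add 7h to convert from UTC-7).
Dana ∩ Alice: 10:00-17:00.
Dana ∩ Alice ∩ Wendy: 11:00-16:30.
Those are the intersection windows.
The last common window of at least 30 minutes is 11:00-16:30; a 30-minute meeting can start as late as 16:00 and still end by 16:30.

16:00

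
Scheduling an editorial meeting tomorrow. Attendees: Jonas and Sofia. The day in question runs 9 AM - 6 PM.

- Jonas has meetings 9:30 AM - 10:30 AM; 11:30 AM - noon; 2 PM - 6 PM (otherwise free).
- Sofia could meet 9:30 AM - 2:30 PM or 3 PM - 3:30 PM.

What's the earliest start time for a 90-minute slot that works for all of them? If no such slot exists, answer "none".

Jonas free: 09:00-09:30, 10:30-11:30, 12:00-14:00 (invert busy blocks within the working day).
Sofia free: 09:30-14:30, 15:00-15:30.
Jonas ∩ Sofia: 10:30-11:30, 12:00-14:00.
The first common window of at least 90 minutes is 12:00-14:00, so the earliest start is 12:00.

12:00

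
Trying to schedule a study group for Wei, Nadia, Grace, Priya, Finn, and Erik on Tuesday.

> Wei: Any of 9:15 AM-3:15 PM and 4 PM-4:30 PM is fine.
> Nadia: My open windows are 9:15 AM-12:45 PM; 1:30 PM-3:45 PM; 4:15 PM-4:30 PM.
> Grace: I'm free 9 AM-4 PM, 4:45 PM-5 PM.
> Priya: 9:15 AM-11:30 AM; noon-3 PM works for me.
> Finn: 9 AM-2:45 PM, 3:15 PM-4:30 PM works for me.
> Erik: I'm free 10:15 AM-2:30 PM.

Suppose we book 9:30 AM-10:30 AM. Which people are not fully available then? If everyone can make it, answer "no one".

Wei: free for 09:30-10:30. Nadia: free for 09:30-10:30. Grace: free for 09:30-10:30. Priya: free for 09:30-10:30. Finn: free for 09:30-10:30. Erik: not fully free for 09:30-10:30.

Erik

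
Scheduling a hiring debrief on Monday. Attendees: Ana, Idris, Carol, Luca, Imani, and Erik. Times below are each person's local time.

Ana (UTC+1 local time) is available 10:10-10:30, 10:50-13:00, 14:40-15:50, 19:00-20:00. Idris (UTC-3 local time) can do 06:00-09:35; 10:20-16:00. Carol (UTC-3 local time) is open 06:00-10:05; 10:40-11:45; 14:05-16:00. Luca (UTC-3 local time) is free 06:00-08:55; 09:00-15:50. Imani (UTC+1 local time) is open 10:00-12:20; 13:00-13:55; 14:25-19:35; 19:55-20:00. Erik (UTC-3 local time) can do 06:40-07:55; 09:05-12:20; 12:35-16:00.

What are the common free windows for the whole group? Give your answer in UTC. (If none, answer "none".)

Ana in UTC: 09:10-09:30, 09:50-12:00, 13:40-14:50, 18:00-19:00 (subtract 1h to convert from UTC+1).
Idris in UTC: 09:00-12:35, 13:20-19:00 (add 3h to convert from UTC-3).
Carol in UTC: 09:00-13:05, 13:40-14:45, 17:05-19:00 (add 3h to convert from UTC-3).
Luca in UTC: 09:00-11:55, 12:00-18:50 (add 3h to convert from UTC-3).
Imani in UTC: 09:00-11:20, 12:00-12:55, 13:25-18:35, 18:55-19:00 (subtract 1h to convert from UTC+1).
Erik in UTC: 09:40-10:55, 12:05-15:20, 15:35-19:00 (add 3h to convert from UTC-3).
Ana ∩ Idris: 09:10-09:30, 09:50-12:00, 13:40-14:50, 18:00-19:00.
Ana ∩ Idris ∩ Carol: 09:10-09:30, 09:50-12:00, 13:40-14:45, 18:00-19:00.
Ana ∩ Idris ∩ Carol ∩ Luca: 09:10-09:30, 09:50-11:55, 13:40-14:45, 18:00-18:50.
Ana ∩ Idris ∩ Carol ∩ Luca ∩ Imani: 09:10-09:30, 09:50-11:20, 13:40-14:45, 18:00-18:35.
Ana ∩ Idris ∩ Carol ∩ Luca ∩ Imani ∩ Erik: 09:50-10:55, 13:40-14:45, 18:00-18:35.

09:50-10:55, 13:40-14:45, 18:00-18:35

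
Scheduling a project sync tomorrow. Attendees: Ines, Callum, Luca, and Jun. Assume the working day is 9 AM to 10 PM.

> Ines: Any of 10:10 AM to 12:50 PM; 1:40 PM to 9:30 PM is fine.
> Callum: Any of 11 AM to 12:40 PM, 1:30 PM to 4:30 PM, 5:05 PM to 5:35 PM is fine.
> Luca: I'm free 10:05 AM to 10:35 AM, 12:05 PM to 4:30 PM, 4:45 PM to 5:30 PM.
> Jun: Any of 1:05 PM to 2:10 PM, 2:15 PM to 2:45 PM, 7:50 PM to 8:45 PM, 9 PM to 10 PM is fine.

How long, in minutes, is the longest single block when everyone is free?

30

Ines ∩ Callum: 11:00-12:40, 13:40-16:30, 17:05-17:35.
Ines ∩ Callum ∩ Luca: 12:05-12:40, 13:40-16:30, 17:05-17:30.
Ines ∩ Callum ∩ Luca ∩ Jun: 13:40-14:10, 14:15-14:45.
Those are the intersection windows.
The longest is 13:40-14:10 at 30 minutes.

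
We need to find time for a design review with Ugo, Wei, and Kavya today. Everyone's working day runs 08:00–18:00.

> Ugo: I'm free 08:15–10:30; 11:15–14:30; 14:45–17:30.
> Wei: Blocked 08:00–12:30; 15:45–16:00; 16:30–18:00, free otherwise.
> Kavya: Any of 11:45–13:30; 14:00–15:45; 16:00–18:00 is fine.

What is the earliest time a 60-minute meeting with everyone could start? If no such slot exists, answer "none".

12:30

Ugo free: 08:15-10:30, 11:15-14:30, 14:45-17:30.
Wei free: 12:30-15:45, 16:00-16:30 (invert busy blocks within the working day).
Kavya free: 11:45-13:30, 14:00-15:45, 16:00-18:00.
Ugo ∩ Wei: 12:30-14:30, 14:45-15:45, 16:00-16:30.
Ugo ∩ Wei ∩ Kavya: 12:30-13:30, 14:00-14:30, 14:45-15:45, 16:00-16:30.
The first common window of at least 60 minutes is 12:30-13:30, so the earliest start is 12:30.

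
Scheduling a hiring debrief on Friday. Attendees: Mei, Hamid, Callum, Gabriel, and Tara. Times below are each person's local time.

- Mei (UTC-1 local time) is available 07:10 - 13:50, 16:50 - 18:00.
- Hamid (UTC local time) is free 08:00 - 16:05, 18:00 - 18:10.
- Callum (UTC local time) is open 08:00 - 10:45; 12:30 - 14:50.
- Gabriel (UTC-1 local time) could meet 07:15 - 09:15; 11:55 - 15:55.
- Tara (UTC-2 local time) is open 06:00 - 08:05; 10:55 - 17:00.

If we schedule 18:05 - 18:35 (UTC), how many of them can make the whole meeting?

2

Mei in UTC: 08:10-14:50, 17:50-19:00 (add 1h to convert from UTC-1).
Hamid in UTC: 08:00-16:05, 18:00-18:10.
Callum in UTC: 08:00-10:45, 12:30-14:50.
Gabriel in UTC: 08:15-10:15, 12:55-16:55 (add 1h to convert from UTC-1).
Tara in UTC: 08:00-10:05, 12:55-19:00 (add 2h to convert from UTC-2).
Mei and Tara can make the full 18:05-18:35 slot — that's 2.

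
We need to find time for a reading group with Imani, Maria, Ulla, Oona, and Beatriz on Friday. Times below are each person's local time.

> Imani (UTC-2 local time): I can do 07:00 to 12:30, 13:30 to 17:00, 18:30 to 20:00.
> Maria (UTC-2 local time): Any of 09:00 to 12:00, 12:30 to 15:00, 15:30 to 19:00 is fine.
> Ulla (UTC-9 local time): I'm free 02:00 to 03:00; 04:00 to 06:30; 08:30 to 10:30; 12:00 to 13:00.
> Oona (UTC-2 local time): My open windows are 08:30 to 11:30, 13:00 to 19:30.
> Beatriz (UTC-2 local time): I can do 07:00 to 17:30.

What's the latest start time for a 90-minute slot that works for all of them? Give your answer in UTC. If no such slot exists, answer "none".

17:30

Imani in UTC: 09:00-14:30, 15:30-19:00, 20:30-22:00 (add 2h to convert from UTC-2).
Maria in UTC: 11:00-14:00, 14:30-17:00, 17:30-21:00 (add 2h to convert from UTC-2).
Ulla in UTC: 11:00-12:00, 13:00-15:30, 17:30-19:30, 21:00-22:00 (add 9h to convert from UTC-9).
Oona in UTC: 10:30-13:30, 15:00-21:30 (add 2h to convert from UTC-2).
Beatriz in UTC: 09:00-19:30 (add 2h to convert from UTC-2).
Imani ∩ Maria: 11:00-14:00, 15:30-17:00, 17:30-19:00, 20:30-21:00.
Imani ∩ Maria ∩ Ulla: 11:00-12:00, 13:00-14:00, 17:30-19:00.
Imani ∩ Maria ∩ Ulla ∩ Oona: 11:00-12:00, 13:00-13:30, 17:30-19:00.
Imani ∩ Maria ∩ Ulla ∩ Oona ∩ Beatriz: 11:00-12:00, 13:00-13:30, 17:30-19:00.
Those are the intersection windows.
The last common window of at least 90 minutes is 17:30-19:00; a 90-minute meeting can start as late as 17:30 and still end by 19:00.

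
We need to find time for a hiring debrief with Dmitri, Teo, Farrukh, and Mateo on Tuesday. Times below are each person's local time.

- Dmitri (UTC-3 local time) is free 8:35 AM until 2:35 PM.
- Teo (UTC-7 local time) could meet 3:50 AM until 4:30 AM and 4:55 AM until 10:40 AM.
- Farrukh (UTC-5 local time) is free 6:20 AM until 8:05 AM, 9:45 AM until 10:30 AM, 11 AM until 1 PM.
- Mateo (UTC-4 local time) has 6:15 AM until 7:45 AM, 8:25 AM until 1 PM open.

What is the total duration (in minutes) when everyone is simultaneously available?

Dmitri in UTC: 11:35-17:35 (add 3h to convert from UTC-3).
Teo in UTC: 10:50-11:30, 11:55-17:40 (add 7h to convert from UTC-7).
Farrukh in UTC: 11:20-13:05, 14:45-15:30, 16:00-18:00 (add 5h to convert from UTC-5).
Mateo in UTC: 10:15-11:45, 12:25-17:00 (add 4h to convert from UTC-4).
Dmitri ∩ Teo: 11:55-17:35.
Dmitri ∩ Teo ∩ Farrukh: 11:55-13:05, 14:45-15:30, 16:00-17:35.
Dmitri ∩ Teo ∩ Farrukh ∩ Mateo: 12:25-13:05, 14:45-15:30, 16:00-17:00.
Summing the common windows: 40 + 45 + 60 = 145 minutes.

145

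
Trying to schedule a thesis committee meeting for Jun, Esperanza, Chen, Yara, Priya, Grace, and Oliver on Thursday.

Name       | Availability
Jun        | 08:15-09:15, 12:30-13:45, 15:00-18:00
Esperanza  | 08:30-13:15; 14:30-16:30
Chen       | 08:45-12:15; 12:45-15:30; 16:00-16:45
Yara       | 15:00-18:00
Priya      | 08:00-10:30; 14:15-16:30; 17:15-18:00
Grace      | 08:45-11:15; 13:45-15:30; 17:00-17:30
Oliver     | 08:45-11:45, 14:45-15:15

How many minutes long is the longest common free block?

15

Jun ∩ Esperanza: 08:30-09:15, 12:30-13:15, 15:00-16:30.
Jun ∩ Esperanza ∩ Chen: 08:45-09:15, 12:45-13:15, 15:00-15:30, 16:00-16:30.
Jun ∩ Esperanza ∩ Chen ∩ Yara: 15:00-15:30, 16:00-16:30.
Jun ∩ Esperanza ∩ Chen ∩ Yara ∩ Priya: 15:00-15:30, 16:00-16:30.
Jun ∩ Esperanza ∩ Chen ∩ Yara ∩ Priya ∩ Grace: 15:00-15:30.
Jun ∩ Esperanza ∩ Chen ∩ Yara ∩ Priya ∩ Grace ∩ Oliver: 15:00-15:15.
Those are the intersection windows.
The longest is 15:00-15:15 at 15 minutes.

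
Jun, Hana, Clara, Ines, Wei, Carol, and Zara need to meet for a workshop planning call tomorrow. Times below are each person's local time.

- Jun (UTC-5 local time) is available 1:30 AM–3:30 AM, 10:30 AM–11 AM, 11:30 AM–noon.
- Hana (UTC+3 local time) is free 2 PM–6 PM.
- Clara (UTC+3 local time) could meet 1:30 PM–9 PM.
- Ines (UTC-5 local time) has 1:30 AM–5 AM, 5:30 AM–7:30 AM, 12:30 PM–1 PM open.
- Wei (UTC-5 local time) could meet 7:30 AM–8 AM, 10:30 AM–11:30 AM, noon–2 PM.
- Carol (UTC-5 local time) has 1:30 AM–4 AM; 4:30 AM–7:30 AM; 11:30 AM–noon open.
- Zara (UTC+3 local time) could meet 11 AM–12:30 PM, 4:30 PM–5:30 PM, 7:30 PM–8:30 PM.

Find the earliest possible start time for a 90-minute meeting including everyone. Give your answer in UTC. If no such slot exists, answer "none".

none

Jun in UTC: 06:30-08:30, 15:30-16:00, 16:30-17:00 (add 5h to convert from UTC-5).
Hana in UTC: 11:00-15:00 (subtract 3h to convert from UTC+3).
Clara in UTC: 10:30-18:00 (subtract 3h to convert from UTC+3).
Ines in UTC: 06:30-10:00, 10:30-12:30, 17:30-18:00 (add 5h to convert from UTC-5).
Wei in UTC: 12:30-13:00, 15:30-16:30, 17:00-19:00 (add 5h to convert from UTC-5).
Carol in UTC: 06:30-09:00, 09:30-12:30, 16:30-17:00 (add 5h to convert from UTC-5).
Zara in UTC: 08:00-09:30, 13:30-14:30, 16:30-17:30 (subtract 3h to convert from UTC+3).
Jun ∩ Hana: ∅.
Jun ∩ Hana ∩ Clara: ∅.
Jun ∩ Hana ∩ Clara ∩ Ines: ∅.
Jun ∩ Hana ∩ Clara ∩ Ines ∩ Wei: ∅.
Jun ∩ Hana ∩ Clara ∩ Ines ∩ Wei ∩ Carol: ∅.
Jun ∩ Hana ∩ Clara ∩ Ines ∩ Wei ∩ Carol ∩ Zara: ∅.
There is no time when everyone is free.
No common window is at least 90 minutes long.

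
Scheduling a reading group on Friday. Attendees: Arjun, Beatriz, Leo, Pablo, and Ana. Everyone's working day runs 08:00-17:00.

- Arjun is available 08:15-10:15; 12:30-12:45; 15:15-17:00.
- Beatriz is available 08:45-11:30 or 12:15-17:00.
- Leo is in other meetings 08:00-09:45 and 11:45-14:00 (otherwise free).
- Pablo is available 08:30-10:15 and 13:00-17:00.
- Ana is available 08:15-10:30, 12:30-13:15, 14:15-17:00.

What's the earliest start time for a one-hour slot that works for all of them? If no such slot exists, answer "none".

15:15

Arjun free: 08:15-10:15, 12:30-12:45, 15:15-17:00.
Beatriz free: 08:45-11:30, 12:15-17:00.
Leo free: 09:45-11:45, 14:00-17:00 (invert busy blocks within the working day).
Pablo free: 08:30-10:15, 13:00-17:00.
Ana free: 08:15-10:30, 12:30-13:15, 14:15-17:00.
Arjun ∩ Beatriz: 08:45-10:15, 12:30-12:45, 15:15-17:00.
Arjun ∩ Beatriz ∩ Leo: 09:45-10:15, 15:15-17:00.
Arjun ∩ Beatriz ∩ Leo ∩ Pablo: 09:45-10:15, 15:15-17:00.
Arjun ∩ Beatriz ∩ Leo ∩ Pablo ∩ Ana: 09:45-10:15, 15:15-17:00.
Those are the intersection windows.
The first common window of at least 60 minutes is 15:15-17:00, so the earliest start is 15:15.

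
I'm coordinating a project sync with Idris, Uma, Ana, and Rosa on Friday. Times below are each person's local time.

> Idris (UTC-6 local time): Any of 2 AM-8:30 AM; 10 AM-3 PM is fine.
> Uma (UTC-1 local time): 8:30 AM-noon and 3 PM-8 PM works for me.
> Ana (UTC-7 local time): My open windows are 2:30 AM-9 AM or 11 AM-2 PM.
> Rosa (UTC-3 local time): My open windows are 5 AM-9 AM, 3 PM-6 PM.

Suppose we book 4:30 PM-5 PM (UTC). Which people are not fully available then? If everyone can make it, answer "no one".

Idris in UTC: 08:00-14:30, 16:00-21:00 (add 6h to convert from UTC-6).
Uma in UTC: 09:30-13:00, 16:00-21:00 (add 1h to convert from UTC-1).
Ana in UTC: 09:30-16:00, 18:00-21:00 (add 7h to convert from UTC-7).
Rosa in UTC: 08:00-12:00, 18:00-21:00 (add 3h to convert from UTC-3).
Idris: free for 16:30-17:00. Uma: free for 16:30-17:00. Ana: not fully free for 16:30-17:00. Rosa: not fully free for 16:30-17:00.

Ana, Rosa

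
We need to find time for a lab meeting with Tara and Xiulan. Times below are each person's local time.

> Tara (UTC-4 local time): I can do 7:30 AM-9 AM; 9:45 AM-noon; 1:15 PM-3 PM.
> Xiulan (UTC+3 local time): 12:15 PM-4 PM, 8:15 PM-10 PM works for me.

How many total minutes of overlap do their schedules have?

Tara in UTC: 11:30-13:00, 13:45-16:00, 17:15-19:00 (add 4h to convert from UTC-4).
Xiulan in UTC: 09:15-13:00, 17:15-19:00 (subtract 3h to convert from UTC+3).
Tara ∩ Xiulan: 11:30-13:00, 17:15-19:00.
Summing the common windows: 90 + 105 = 195 minutes.

195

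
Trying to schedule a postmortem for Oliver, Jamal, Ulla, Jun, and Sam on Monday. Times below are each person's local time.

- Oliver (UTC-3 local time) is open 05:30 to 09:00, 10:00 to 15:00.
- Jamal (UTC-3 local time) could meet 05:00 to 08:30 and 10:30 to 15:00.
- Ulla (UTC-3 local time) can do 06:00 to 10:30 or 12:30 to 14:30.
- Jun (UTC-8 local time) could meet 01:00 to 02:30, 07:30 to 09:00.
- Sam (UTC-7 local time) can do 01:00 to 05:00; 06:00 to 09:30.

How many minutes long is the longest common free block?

Oliver in UTC: 08:30-12:00, 13:00-18:00 (add 3h to convert from UTC-3).
Jamal in UTC: 08:00-11:30, 13:30-18:00 (add 3h to convert from UTC-3).
Ulla in UTC: 09:00-13:30, 15:30-17:30 (add 3h to convert from UTC-3).
Jun in UTC: 09:00-10:30, 15:30-17:00 (add 8h to convert from UTC-8).
Sam in UTC: 08:00-12:00, 13:00-16:30 (add 7h to convert from UTC-7).
Oliver ∩ Jamal: 08:30-11:30, 13:30-18:00.
Oliver ∩ Jamal ∩ Ulla: 09:00-11:30, 15:30-17:30.
Oliver ∩ Jamal ∩ Ulla ∩ Jun: 09:00-10:30, 15:30-17:00.
Oliver ∩ Jamal ∩ Ulla ∩ Jun ∩ Sam: 09:00-10:30, 15:30-16:30.
The longest is 09:00-10:30 at 90 minutes.

90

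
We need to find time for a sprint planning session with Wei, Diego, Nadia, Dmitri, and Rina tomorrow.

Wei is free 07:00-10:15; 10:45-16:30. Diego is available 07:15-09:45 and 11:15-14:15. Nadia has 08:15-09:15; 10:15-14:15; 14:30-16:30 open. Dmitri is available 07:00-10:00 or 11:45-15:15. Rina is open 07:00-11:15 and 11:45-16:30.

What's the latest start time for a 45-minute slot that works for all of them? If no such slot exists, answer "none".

Wei ∩ Diego: 07:15-09:45, 11:15-14:15.
Wei ∩ Diego ∩ Nadia: 08:15-09:15, 11:15-14:15.
Wei ∩ Diego ∩ Nadia ∩ Dmitri: 08:15-09:15, 11:45-14:15.
Wei ∩ Diego ∩ Nadia ∩ Dmitri ∩ Rina: 08:15-09:15, 11:45-14:15.
The last common window of at least 45 minutes is 11:45-14:15; a 45-minute meeting can start as late as 13:30 and still end by 14:15.

13:30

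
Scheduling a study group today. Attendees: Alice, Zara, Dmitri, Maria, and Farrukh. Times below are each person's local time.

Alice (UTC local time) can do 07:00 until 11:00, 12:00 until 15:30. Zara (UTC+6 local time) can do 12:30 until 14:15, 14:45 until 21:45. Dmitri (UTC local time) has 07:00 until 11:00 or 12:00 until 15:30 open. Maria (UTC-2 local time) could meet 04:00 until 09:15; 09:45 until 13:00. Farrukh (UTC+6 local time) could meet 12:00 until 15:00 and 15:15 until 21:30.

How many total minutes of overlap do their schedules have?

375

Alice in UTC: 07:00-11:00, 12:00-15:30.
Zara in UTC: 06:30-08:15, 08:45-15:45 (subtract 6h to convert from UTC+6).
Dmitri in UTC: 07:00-11:00, 12:00-15:30.
Maria in UTC: 06:00-11:15, 11:45-15:00 (add 2h to convert from UTC-2).
Farrukh in UTC: 06:00-09:00, 09:15-15:30 (subtract 6h to convert from UTC+6).
Alice ∩ Zara: 07:00-08:15, 08:45-11:00, 12:00-15:30.
Alice ∩ Zara ∩ Dmitri: 07:00-08:15, 08:45-11:00, 12:00-15:30.
Alice ∩ Zara ∩ Dmitri ∩ Maria: 07:00-08:15, 08:45-11:00, 12:00-15:00.
Alice ∩ Zara ∩ Dmitri ∩ Maria ∩ Farrukh: 07:00-08:15, 08:45-09:00, 09:15-11:00, 12:00-15:00.
Those are the intersection windows.
Summing the common windows: 75 + 15 + 105 + 180 = 375 minutes.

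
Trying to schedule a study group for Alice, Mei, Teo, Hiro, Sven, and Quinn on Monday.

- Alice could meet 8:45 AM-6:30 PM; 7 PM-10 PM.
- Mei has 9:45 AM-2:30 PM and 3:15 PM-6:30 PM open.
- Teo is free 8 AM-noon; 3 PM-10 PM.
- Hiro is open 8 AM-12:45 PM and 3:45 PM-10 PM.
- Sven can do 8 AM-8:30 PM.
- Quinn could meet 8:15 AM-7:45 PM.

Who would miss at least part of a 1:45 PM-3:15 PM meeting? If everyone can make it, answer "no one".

Hiro, Mei, Teo

Alice: free for 13:45-15:15. Mei: not fully free for 13:45-15:15. Teo: not fully free for 13:45-15:15. Hiro: not fully free for 13:45-15:15. Sven: free for 13:45-15:15. Quinn: free for 13:45-15:15.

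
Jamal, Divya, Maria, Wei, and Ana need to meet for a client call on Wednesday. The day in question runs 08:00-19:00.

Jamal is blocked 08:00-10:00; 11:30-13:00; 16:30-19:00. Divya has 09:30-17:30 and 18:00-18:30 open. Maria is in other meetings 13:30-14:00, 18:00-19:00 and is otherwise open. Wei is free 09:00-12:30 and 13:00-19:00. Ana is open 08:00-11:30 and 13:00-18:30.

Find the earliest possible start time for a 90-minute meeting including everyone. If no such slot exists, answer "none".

Jamal free: 10:00-11:30, 13:00-16:30 (invert busy blocks within the working day).
Divya free: 09:30-17:30, 18:00-18:30.
Maria free: 08:00-13:30, 14:00-18:00 (invert busy blocks within the working day).
Wei free: 09:00-12:30, 13:00-19:00.
Ana free: 08:00-11:30, 13:00-18:30.
Jamal ∩ Divya: 10:00-11:30, 13:00-16:30.
Jamal ∩ Divya ∩ Maria: 10:00-11:30, 13:00-13:30, 14:00-16:30.
Jamal ∩ Divya ∩ Maria ∩ Wei: 10:00-11:30, 13:00-13:30, 14:00-16:30.
Jamal ∩ Divya ∩ Maria ∩ Wei ∩ Ana: 10:00-11:30, 13:00-13:30, 14:00-16:30.
Those are the intersection windows.
The first common window of at least 90 minutes is 10:00-11:30, so the earliest start is 10:00.

10:00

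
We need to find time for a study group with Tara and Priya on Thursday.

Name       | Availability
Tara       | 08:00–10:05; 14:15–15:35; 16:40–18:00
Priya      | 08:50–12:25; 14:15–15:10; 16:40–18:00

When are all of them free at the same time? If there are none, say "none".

08:50-10:05, 14:15-15:10, 16:40-18:00

Tara ∩ Priya: 08:50-10:05, 14:15-15:10, 16:40-18:00.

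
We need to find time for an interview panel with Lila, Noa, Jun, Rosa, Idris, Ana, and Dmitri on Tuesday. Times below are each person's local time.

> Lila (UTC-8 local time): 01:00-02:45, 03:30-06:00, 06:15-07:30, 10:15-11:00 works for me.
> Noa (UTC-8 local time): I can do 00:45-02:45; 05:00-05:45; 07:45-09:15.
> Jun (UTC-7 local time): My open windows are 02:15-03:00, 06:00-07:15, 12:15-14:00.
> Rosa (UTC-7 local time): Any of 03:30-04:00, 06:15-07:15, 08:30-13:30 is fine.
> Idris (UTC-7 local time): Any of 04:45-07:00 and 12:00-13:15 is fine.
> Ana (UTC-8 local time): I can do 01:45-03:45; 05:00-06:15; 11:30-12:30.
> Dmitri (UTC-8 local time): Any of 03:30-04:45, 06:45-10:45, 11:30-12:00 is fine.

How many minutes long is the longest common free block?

Lila in UTC: 09:00-10:45, 11:30-14:00, 14:15-15:30, 18:15-19:00 (add 8h to convert from UTC-8).
Noa in UTC: 08:45-10:45, 13:00-13:45, 15:45-17:15 (add 8h to convert from UTC-8).
Jun in UTC: 09:15-10:00, 13:00-14:15, 19:15-21:00 (add 7h to convert from UTC-7).
Rosa in UTC: 10:30-11:00, 13:15-14:15, 15:30-20:30 (add 7h to convert from UTC-7).
Idris in UTC: 11:45-14:00, 19:00-20:15 (add 7h to convert from UTC-7).
Ana in UTC: 09:45-11:45, 13:00-14:15, 19:30-20:30 (add 8h to convert from UTC-8).
Dmitri in UTC: 11:30-12:45, 14:45-18:45, 19:30-20:00 (add 8h to convert from UTC-8).
Lila ∩ Noa: 09:00-10:45, 13:00-13:45.
Lila ∩ Noa ∩ Jun: 09:15-10:00, 13:00-13:45.
Lila ∩ Noa ∩ Jun ∩ Rosa: 13:15-13:45.
Lila ∩ Noa ∩ Jun ∩ Rosa ∩ Idris: 13:15-13:45.
Lila ∩ Noa ∩ Jun ∩ Rosa ∩ Idris ∩ Ana: 13:15-13:45.
Lila ∩ Noa ∩ Jun ∩ Rosa ∩ Idris ∩ Ana ∩ Dmitri: ∅.
There is no time when everyone is free.
No common window exists, so the longest block is 0 minutes.

0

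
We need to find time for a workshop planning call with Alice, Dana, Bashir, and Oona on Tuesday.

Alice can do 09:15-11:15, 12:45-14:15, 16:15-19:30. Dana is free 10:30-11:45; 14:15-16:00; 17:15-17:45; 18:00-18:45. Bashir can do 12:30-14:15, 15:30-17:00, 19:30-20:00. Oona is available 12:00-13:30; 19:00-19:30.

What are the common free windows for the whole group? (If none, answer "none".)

Alice ∩ Dana: 10:30-11:15, 17:15-17:45, 18:00-18:45.
Alice ∩ Dana ∩ Bashir: ∅.
Alice ∩ Dana ∩ Bashir ∩ Oona: ∅.
There is no time when everyone is free.

none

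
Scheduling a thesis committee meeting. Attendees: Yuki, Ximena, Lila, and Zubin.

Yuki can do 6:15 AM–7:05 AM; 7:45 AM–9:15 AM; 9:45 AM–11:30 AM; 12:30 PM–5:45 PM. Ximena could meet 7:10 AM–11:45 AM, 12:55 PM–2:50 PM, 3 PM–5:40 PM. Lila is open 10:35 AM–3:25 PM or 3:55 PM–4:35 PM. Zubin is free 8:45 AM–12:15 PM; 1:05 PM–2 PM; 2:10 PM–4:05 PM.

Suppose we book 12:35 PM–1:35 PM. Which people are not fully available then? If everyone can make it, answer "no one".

Yuki: free for 12:35-13:35. Ximena: not fully free for 12:35-13:35. Lila: free for 12:35-13:35. Zubin: not fully free for 12:35-13:35.

Ximena, Zubin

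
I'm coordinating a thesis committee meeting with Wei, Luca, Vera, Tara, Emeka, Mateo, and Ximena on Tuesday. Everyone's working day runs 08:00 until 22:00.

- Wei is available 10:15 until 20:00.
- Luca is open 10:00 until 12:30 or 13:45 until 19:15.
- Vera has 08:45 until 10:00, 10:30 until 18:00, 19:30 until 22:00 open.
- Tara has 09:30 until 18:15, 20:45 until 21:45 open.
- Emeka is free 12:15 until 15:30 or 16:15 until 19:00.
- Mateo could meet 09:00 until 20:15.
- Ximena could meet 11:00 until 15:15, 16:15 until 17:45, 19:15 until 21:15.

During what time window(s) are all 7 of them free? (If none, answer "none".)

Wei ∩ Luca: 10:15-12:30, 13:45-19:15.
Wei ∩ Luca ∩ Vera: 10:30-12:30, 13:45-18:00.
Wei ∩ Luca ∩ Vera ∩ Tara: 10:30-12:30, 13:45-18:00.
Wei ∩ Luca ∩ Vera ∩ Tara ∩ Emeka: 12:15-12:30, 13:45-15:30, 16:15-18:00.
Wei ∩ Luca ∩ Vera ∩ Tara ∩ Emeka ∩ Mateo: 12:15-12:30, 13:45-15:30, 16:15-18:00.
Wei ∩ Luca ∩ Vera ∩ Tara ∩ Emeka ∩ Mateo ∩ Ximena: 12:15-12:30, 13:45-15:15, 16:15-17:45.

12:15-12:30, 13:45-15:15, 16:15-17:45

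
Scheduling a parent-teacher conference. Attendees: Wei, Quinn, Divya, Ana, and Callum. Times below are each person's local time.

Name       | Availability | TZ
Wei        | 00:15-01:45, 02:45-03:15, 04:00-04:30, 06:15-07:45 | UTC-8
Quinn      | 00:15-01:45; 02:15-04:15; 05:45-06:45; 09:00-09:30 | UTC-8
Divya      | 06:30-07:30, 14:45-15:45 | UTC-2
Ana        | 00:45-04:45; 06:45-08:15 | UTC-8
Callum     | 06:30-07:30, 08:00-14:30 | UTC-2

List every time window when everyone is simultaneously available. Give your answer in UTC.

Wei in UTC: 08:15-09:45, 10:45-11:15, 12:00-12:30, 14:15-15:45 (add 8h to convert from UTC-8).
Quinn in UTC: 08:15-09:45, 10:15-12:15, 13:45-14:45, 17:00-17:30 (add 8h to convert from UTC-8).
Divya in UTC: 08:30-09:30, 16:45-17:45 (add 2h to convert from UTC-2).
Ana in UTC: 08:45-12:45, 14:45-16:15 (add 8h to convert from UTC-8).
Callum in UTC: 08:30-09:30, 10:00-16:30 (add 2h to convert from UTC-2).
Wei ∩ Quinn: 08:15-09:45, 10:45-11:15, 12:00-12:15, 14:15-14:45.
Wei ∩ Quinn ∩ Divya: 08:30-09:30.
Wei ∩ Quinn ∩ Divya ∩ Ana: 08:45-09:30.
Wei ∩ Quinn ∩ Divya ∩ Ana ∩ Callum: 08:45-09:30.
Those are the intersection windows.

08:45-09:30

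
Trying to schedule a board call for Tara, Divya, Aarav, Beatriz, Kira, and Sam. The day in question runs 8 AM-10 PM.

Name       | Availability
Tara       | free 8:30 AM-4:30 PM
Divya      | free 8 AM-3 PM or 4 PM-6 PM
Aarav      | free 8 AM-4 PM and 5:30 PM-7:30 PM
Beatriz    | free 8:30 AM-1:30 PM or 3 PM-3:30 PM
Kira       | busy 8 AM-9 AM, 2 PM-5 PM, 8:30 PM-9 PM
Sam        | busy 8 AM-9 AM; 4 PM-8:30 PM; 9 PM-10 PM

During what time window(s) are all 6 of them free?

Tara free: 08:30-16:30.
Divya free: 08:00-15:00, 16:00-18:00.
Aarav free: 08:00-16:00, 17:30-19:30.
Beatriz free: 08:30-13:30, 15:00-15:30.
Kira free: 09:00-14:00, 17:00-20:30, 21:00-22:00 (invert busy blocks within the working day).
Sam free: 09:00-16:00, 20:30-21:00 (invert busy blocks within the working day).
Tara ∩ Divya: 08:30-15:00, 16:00-16:30.
Tara ∩ Divya ∩ Aarav: 08:30-15:00.
Tara ∩ Divya ∩ Aarav ∩ Beatriz: 08:30-13:30.
Tara ∩ Divya ∩ Aarav ∩ Beatriz ∩ Kira: 09:00-13:30.
Tara ∩ Divya ∩ Aarav ∩ Beatriz ∩ Kira ∩ Sam: 09:00-13:30.
Those are the intersection windows.

09:00-13:30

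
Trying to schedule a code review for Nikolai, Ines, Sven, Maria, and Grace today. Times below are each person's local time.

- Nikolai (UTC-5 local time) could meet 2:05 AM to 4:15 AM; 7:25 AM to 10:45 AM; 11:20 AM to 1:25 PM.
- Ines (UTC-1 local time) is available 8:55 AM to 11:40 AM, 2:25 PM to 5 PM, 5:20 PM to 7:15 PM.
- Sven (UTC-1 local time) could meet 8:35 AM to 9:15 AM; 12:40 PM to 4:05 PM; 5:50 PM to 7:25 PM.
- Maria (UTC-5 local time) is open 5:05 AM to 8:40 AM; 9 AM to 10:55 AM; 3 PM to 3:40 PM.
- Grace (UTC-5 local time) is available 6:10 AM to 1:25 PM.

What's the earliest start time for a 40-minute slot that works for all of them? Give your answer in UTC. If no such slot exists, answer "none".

Nikolai in UTC: 07:05-09:15, 12:25-15:45, 16:20-18:25 (add 5h to convert from UTC-5).
Ines in UTC: 09:55-12:40, 15:25-18:00, 18:20-20:15 (add 1h to convert from UTC-1).
Sven in UTC: 09:35-10:15, 13:40-17:05, 18:50-20:25 (add 1h to convert from UTC-1).
Maria in UTC: 10:05-13:40, 14:00-15:55, 20:00-20:40 (add 5h to convert from UTC-5).
Grace in UTC: 11:10-18:25 (add 5h to convert from UTC-5).
Nikolai ∩ Ines: 12:25-12:40, 15:25-15:45, 16:20-18:00, 18:20-18:25.
Nikolai ∩ Ines ∩ Sven: 15:25-15:45, 16:20-17:05.
Nikolai ∩ Ines ∩ Sven ∩ Maria: 15:25-15:45.
Nikolai ∩ Ines ∩ Sven ∩ Maria ∩ Grace: 15:25-15:45.
No common window is at least 40 minutes long.

none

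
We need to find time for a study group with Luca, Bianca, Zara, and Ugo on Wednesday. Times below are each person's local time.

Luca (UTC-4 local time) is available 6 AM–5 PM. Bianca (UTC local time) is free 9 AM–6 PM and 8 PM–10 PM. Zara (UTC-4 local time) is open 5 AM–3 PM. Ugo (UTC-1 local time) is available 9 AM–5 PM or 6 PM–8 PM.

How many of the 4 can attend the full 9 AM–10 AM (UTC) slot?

Luca in UTC: 10:00-21:00 (add 4h to convert from UTC-4).
Bianca in UTC: 09:00-18:00, 20:00-22:00.
Zara in UTC: 09:00-19:00 (add 4h to convert from UTC-4).
Ugo in UTC: 10:00-18:00, 19:00-21:00 (add 1h to convert from UTC-1).
Bianca and Zara can make the full 09:00-10:00 slot — that's 2.

2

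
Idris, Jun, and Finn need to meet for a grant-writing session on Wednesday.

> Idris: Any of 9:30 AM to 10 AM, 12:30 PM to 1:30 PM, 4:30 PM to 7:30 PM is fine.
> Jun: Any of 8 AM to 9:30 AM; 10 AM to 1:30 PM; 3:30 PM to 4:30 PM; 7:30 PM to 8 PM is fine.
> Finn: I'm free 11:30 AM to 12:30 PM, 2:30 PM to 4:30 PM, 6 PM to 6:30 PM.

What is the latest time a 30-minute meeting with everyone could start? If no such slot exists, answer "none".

Idris ∩ Jun: 12:30-13:30.
Idris ∩ Jun ∩ Finn: ∅.
There is no time when everyone is free.
No common window is at least 30 minutes long.

none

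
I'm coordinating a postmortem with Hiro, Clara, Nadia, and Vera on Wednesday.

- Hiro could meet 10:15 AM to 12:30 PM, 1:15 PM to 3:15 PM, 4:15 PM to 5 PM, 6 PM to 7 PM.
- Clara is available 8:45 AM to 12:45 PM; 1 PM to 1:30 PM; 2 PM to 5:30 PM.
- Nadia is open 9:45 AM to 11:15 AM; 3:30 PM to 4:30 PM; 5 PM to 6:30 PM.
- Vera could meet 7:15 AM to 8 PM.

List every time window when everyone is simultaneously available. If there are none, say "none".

10:15-11:15, 16:15-16:30

Hiro ∩ Clara: 10:15-12:30, 13:15-13:30, 14:00-15:15, 16:15-17:00.
Hiro ∩ Clara ∩ Nadia: 10:15-11:15, 16:15-16:30.
Hiro ∩ Clara ∩ Nadia ∩ Vera: 10:15-11:15, 16:15-16:30.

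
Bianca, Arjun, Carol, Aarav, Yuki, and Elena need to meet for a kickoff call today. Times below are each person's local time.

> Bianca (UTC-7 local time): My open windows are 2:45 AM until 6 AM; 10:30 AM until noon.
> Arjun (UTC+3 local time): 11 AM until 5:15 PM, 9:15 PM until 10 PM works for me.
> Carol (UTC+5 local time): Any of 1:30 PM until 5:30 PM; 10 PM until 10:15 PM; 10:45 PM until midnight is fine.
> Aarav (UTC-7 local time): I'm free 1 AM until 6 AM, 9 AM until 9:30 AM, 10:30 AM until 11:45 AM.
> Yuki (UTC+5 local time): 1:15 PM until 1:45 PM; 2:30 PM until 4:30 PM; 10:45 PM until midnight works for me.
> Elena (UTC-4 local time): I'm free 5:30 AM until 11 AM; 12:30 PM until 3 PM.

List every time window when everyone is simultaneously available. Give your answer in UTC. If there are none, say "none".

09:45-11:30, 18:15-18:45

Bianca in UTC: 09:45-13:00, 17:30-19:00 (add 7h to convert from UTC-7).
Arjun in UTC: 08:00-14:15, 18:15-19:00 (subtract 3h to convert from UTC+3).
Carol in UTC: 08:30-12:30, 17:00-17:15, 17:45-19:00 (subtract 5h to convert from UTC+5).
Aarav in UTC: 08:00-13:00, 16:00-16:30, 17:30-18:45 (add 7h to convert from UTC-7).
Yuki in UTC: 08:15-08:45, 09:30-11:30, 17:45-19:00 (subtract 5h to convert from UTC+5).
Elena in UTC: 09:30-15:00, 16:30-19:00 (add 4h to convert from UTC-4).
Bianca ∩ Arjun: 09:45-13:00, 18:15-19:00.
Bianca ∩ Arjun ∩ Carol: 09:45-12:30, 18:15-19:00.
Bianca ∩ Arjun ∩ Carol ∩ Aarav: 09:45-12:30, 18:15-18:45.
Bianca ∩ Arjun ∩ Carol ∩ Aarav ∩ Yuki: 09:45-11:30, 18:15-18:45.
Bianca ∩ Arjun ∩ Carol ∩ Aarav ∩ Yuki ∩ Elena: 09:45-11:30, 18:15-18:45.
So the common availability across everyone is 09:45-11:30, 18:15-18:45.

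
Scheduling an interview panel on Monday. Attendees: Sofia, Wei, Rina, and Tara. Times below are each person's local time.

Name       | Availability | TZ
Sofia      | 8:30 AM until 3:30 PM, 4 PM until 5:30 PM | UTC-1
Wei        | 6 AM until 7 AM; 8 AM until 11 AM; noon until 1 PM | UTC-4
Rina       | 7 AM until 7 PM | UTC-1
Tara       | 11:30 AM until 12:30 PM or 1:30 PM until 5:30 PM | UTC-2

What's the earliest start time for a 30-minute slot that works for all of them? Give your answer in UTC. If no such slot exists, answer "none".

Sofia in UTC: 09:30-16:30, 17:00-18:30 (add 1h to convert from UTC-1).
Wei in UTC: 10:00-11:00, 12:00-15:00, 16:00-17:00 (add 4h to convert from UTC-4).
Rina in UTC: 08:00-20:00 (add 1h to convert from UTC-1).
Tara in UTC: 13:30-14:30, 15:30-19:30 (add 2h to convert from UTC-2).
Sofia ∩ Wei: 10:00-11:00, 12:00-15:00, 16:00-16:30.
Sofia ∩ Wei ∩ Rina: 10:00-11:00, 12:00-15:00, 16:00-16:30.
Sofia ∩ Wei ∩ Rina ∩ Tara: 13:30-14:30, 16:00-16:30.
Those are the intersection windows.
The first common window of at least 30 minutes is 13:30-14:30, so the earliest start is 13:30.

13:30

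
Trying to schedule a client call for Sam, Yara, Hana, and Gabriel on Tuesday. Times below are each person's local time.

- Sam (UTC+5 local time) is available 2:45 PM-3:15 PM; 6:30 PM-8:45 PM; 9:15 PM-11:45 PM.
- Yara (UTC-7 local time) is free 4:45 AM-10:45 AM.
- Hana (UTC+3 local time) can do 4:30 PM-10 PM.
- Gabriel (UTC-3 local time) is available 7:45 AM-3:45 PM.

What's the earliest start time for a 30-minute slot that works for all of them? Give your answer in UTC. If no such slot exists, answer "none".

Sam in UTC: 09:45-10:15, 13:30-15:45, 16:15-18:45 (subtract 5h to convert from UTC+5).
Yara in UTC: 11:45-17:45 (add 7h to convert from UTC-7).
Hana in UTC: 13:30-19:00 (subtract 3h to convert from UTC+3).
Gabriel in UTC: 10:45-18:45 (add 3h to convert from UTC-3).
Sam ∩ Yara: 13:30-15:45, 16:15-17:45.
Sam ∩ Yara ∩ Hana: 13:30-15:45, 16:15-17:45.
Sam ∩ Yara ∩ Hana ∩ Gabriel: 13:30-15:45, 16:15-17:45.
Those are the intersection windows.
The first common window of at least 30 minutes is 13:30-15:45, so the earliest start is 13:30.

13:30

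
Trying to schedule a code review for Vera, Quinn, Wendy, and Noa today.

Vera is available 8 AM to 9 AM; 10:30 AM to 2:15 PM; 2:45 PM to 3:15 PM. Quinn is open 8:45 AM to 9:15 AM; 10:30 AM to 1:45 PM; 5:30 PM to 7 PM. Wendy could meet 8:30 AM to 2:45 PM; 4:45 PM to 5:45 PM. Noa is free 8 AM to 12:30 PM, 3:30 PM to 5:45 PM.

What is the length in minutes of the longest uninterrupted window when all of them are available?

Vera ∩ Quinn: 08:45-09:00, 10:30-13:45.
Vera ∩ Quinn ∩ Wendy: 08:45-09:00, 10:30-13:45.
Vera ∩ Quinn ∩ Wendy ∩ Noa: 08:45-09:00, 10:30-12:30.
The longest is 10:30-12:30 at 120 minutes.

120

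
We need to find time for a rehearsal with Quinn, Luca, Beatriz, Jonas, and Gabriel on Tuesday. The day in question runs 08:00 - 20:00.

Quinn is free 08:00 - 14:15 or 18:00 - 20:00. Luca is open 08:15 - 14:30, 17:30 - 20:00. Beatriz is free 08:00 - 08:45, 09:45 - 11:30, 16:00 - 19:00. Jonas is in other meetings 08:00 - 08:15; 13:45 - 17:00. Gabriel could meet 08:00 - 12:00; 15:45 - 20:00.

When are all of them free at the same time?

Quinn free: 08:00-14:15, 18:00-20:00.
Luca free: 08:15-14:30, 17:30-20:00.
Beatriz free: 08:00-08:45, 09:45-11:30, 16:00-19:00.
Jonas free: 08:15-13:45, 17:00-20:00 (invert busy blocks within the working day).
Gabriel free: 08:00-12:00, 15:45-20:00.
Quinn ∩ Luca: 08:15-14:15, 18:00-20:00.
Quinn ∩ Luca ∩ Beatriz: 08:15-08:45, 09:45-11:30, 18:00-19:00.
Quinn ∩ Luca ∩ Beatriz ∩ Jonas: 08:15-08:45, 09:45-11:30, 18:00-19:00.
Quinn ∩ Luca ∩ Beatriz ∩ Jonas ∩ Gabriel: 08:15-08:45, 09:45-11:30, 18:00-19:00.
So the common availability across everyone is 08:15-08:45, 09:45-11:30, 18:00-19:00.

08:15-08:45, 09:45-11:30, 18:00-19:00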